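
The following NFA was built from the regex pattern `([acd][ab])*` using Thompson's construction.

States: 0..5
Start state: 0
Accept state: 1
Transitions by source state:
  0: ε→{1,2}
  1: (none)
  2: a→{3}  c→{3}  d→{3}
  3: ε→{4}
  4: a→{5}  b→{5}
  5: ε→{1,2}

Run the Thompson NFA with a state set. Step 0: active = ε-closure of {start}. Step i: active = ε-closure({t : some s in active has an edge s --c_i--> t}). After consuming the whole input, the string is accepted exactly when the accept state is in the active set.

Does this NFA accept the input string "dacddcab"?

Answer: REJECT

Trace:
initial (ε-close {0}): {0,1,2}
'd' @ 1: {3,4}
'a' @ 2: {1,2,5}  (accept∈set)
'c' @ 3: {3,4}
'd' @ 4: {}  — dead — no transitions
rest 'dcab' ignored (set empty)
end set {} — state 1 not in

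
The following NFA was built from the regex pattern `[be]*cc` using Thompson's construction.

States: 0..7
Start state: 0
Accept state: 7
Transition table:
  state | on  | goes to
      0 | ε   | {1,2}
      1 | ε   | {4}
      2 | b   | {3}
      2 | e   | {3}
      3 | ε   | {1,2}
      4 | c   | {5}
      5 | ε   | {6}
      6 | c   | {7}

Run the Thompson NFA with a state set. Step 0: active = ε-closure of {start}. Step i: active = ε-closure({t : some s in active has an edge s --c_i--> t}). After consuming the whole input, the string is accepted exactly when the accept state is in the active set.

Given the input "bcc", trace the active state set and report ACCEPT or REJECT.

initial (ε-close {0}): {0,1,2,4}
'b' @ 1: {1,2,3,4}
'c' @ 2: {5,6}
'c' @ 3: {7}  ✓accept
end set {7} — state 7 in

Answer: ACCEPT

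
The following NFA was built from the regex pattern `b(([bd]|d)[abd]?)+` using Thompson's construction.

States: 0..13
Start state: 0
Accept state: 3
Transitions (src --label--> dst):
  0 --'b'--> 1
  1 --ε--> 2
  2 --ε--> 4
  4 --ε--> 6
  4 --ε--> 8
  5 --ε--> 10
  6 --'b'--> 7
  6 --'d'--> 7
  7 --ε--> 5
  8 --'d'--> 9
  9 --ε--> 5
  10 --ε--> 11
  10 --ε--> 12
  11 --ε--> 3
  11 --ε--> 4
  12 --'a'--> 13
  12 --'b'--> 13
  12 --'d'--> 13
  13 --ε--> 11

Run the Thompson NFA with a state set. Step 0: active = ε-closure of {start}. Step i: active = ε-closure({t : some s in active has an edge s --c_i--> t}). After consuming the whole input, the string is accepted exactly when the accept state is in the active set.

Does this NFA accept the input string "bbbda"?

S₀ = ε-closure({0}) = {0}
'b' @ 1: {1,2,4,6,8}
'b' @ 2: {3,4,5,6,7,8,10,11,12}  ✓accept
'b' @ 3: {3,4,5,6,7,8,10,11,12,13}  ✓accept
'd' @ 4: {3,4,5,6,7,8,9,10,11,12,13}  ✓accept
'a' @ 5: {3,4,6,8,11,13}  ✓accept
end set {3,4,6,8,11,13} — state 3 in

Answer: ACCEPT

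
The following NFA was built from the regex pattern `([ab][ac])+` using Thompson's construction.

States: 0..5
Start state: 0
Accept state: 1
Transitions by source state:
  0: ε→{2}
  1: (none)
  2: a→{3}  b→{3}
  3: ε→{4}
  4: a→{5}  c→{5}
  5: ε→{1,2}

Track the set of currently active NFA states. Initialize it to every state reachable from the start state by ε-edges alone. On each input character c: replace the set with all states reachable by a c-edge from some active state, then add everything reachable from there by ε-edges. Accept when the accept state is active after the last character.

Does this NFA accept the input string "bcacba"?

start: ε-closure({0}) = {0,2}
'b' @ 1: {3,4}
'c' @ 2: {1,2,5}  [accepting]
'a' @ 3: {3,4}
'c' @ 4: {1,2,5}  [accepting]
'b' @ 5: {3,4}
'a' @ 6: {1,2,5}  [accepting]
final: {1,2,5}; accept 1 in set

Answer: ACCEPT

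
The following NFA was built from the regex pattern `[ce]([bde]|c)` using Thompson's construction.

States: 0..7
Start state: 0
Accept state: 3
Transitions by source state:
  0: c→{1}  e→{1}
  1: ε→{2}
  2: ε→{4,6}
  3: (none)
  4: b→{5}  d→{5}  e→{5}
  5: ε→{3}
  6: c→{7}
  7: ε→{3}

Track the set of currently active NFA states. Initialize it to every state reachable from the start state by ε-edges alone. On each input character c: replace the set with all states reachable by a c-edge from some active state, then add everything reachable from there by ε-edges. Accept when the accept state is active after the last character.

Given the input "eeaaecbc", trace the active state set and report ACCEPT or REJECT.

S₀ = ε-closure({0}) = {0}
'e' @ 1: {1,2,4,6}
'e' @ 2: {3,5}  [accepting]
'a' @ 3: {}  — no active states
rest 'aecbc' ignored (set empty)
end set {} — state 3 not in

Answer: REJECT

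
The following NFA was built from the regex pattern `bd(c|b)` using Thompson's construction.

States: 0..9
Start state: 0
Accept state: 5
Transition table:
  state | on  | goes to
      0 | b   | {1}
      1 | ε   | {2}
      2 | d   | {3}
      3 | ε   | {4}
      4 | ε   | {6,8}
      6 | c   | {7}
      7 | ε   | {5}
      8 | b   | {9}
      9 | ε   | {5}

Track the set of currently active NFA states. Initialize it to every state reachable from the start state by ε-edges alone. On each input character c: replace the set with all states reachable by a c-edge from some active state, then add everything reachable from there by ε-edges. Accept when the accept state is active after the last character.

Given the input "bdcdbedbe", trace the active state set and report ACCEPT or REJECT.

Answer: REJECT

Derivation:
S₀ = ε-closure({0}) = {0}
'b' @ 1: {1,2}
'd' @ 2: {3,4,6,8}
'c' @ 3: {5,7}  [accepting]
'd' @ 4: {}  — no active states
rest 'bedbe' ignored (set empty)
final: {}; accept 5 not in set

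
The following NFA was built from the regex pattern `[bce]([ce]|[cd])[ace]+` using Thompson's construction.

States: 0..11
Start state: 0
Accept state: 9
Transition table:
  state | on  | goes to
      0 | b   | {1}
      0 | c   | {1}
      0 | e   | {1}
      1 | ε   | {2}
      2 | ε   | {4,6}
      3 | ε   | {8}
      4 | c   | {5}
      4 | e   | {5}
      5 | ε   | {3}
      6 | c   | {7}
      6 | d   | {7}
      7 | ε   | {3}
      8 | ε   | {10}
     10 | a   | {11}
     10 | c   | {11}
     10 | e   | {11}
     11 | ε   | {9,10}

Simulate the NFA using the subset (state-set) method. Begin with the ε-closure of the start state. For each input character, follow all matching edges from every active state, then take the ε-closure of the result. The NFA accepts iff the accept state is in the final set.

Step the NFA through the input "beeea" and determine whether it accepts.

Answer: ACCEPT

Trace:
S₀ = ε-closure({0}) = {0}
'b' @ 1: {1,2,4,6}
'e' @ 2: {3,5,8,10}
'e' @ 3: {9,10,11}  ✓accept
'e' @ 4: {9,10,11}  ✓accept
'a' @ 5: {9,10,11}  ✓accept
final: {9,10,11}; accept 9 in set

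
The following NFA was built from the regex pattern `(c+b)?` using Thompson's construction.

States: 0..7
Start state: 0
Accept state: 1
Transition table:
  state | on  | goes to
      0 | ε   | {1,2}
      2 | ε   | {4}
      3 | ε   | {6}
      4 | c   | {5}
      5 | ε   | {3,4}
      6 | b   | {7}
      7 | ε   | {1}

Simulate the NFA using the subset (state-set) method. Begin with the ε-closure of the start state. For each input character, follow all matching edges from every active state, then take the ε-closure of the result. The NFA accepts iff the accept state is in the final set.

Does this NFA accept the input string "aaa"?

Answer: REJECT

Steps:
initial (ε-close {0}): {0,1,2,4}
'a' @ 1: {}  — no active states
rest 'aa' ignored (set empty)
end set {} — state 1 not in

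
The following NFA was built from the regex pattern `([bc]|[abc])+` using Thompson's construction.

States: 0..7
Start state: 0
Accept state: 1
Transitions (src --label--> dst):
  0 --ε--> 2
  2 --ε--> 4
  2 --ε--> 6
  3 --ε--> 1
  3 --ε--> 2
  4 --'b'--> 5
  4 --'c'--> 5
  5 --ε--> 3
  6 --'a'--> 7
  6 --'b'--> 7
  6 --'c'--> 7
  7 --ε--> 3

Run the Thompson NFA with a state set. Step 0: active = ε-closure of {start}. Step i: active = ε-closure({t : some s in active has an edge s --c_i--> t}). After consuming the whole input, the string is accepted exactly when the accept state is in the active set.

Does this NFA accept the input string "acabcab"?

start: ε-closure({0}) = {0,2,4,6}
'a' @ 1: {1,2,3,4,6,7}  ✓accept
'c' @ 2: {1,2,3,4,5,6,7}  ✓accept
'a' @ 3: {1,2,3,4,6,7}  ✓accept
'b' @ 4: {1,2,3,4,5,6,7}  ✓accept
'c' @ 5: {1,2,3,4,5,6,7}  ✓accept
'a' @ 6: {1,2,3,4,6,7}  ✓accept
'b' @ 7: {1,2,3,4,5,6,7}  ✓accept
after full input: {1,2,3,4,5,6,7}  (accept=1 in)

Answer: ACCEPT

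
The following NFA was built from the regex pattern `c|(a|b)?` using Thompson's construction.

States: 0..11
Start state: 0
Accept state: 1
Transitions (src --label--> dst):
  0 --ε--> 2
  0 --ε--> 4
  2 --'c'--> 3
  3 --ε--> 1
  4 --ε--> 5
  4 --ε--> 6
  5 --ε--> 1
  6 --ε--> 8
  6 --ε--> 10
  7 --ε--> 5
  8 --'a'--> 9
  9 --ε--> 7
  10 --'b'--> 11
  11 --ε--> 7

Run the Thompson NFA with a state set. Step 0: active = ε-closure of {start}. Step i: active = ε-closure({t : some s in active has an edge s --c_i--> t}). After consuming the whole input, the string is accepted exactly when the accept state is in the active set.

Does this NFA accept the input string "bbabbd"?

start: ε-closure({0}) = {0,1,2,4,5,6,8,10}
'b' @ 1: {1,5,7,11}  ✓accept
'b' @ 2: {}  — no active states
rest 'abbd' ignored (set empty)
end set {} — state 1 not in

Answer: REJECT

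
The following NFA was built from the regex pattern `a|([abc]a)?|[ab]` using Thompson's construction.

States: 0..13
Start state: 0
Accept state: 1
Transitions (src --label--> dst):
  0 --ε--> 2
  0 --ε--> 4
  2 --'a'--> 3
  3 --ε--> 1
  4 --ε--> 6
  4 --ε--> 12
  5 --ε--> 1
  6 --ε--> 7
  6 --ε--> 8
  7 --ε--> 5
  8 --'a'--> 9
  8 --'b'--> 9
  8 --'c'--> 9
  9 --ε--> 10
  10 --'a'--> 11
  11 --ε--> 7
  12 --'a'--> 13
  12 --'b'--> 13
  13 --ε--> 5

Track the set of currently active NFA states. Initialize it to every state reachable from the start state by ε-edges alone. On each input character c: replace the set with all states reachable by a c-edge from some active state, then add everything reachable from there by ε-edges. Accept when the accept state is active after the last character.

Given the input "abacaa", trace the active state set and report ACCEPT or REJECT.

Answer: REJECT

Trace:
start: ε-closure({0}) = {0,1,2,4,5,6,7,8,12}
'a' @ 1: {1,3,5,9,10,13}  [accepting]
'b' @ 2: {}  — dead — no transitions
rest 'acaa' ignored (set empty)
after full input: {}  (accept=1 not in)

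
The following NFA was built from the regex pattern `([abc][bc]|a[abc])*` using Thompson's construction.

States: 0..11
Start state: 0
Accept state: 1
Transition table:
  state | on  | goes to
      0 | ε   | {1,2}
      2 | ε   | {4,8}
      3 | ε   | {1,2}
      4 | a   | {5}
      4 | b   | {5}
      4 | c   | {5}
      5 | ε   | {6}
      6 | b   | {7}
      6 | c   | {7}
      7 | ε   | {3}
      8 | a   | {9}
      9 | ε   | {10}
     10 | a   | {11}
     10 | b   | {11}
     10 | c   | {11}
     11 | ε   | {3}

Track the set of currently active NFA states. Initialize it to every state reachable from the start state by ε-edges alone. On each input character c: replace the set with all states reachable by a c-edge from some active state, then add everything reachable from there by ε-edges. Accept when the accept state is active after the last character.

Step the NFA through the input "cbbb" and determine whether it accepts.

initial (ε-close {0}): {0,1,2,4,8}
'c' @ 1: {5,6}
'b' @ 2: {1,2,3,4,7,8}  (accept∈set)
'b' @ 3: {5,6}
'b' @ 4: {1,2,3,4,7,8}  (accept∈set)
final: {1,2,3,4,7,8}; accept 1 in set

Answer: ACCEPT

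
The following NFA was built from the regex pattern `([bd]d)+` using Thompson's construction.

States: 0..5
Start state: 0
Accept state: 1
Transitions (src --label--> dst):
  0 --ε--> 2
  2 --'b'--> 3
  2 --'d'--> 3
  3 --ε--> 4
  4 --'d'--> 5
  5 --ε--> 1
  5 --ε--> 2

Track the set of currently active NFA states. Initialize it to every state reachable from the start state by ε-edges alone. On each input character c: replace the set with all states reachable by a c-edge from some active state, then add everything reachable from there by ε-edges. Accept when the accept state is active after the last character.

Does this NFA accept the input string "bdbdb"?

Answer: REJECT

Derivation:
start: ε-closure({0}) = {0,2}
'b' @ 1: {3,4}
'd' @ 2: {1,2,5}  [accepting]
'b' @ 3: {3,4}
'd' @ 4: {1,2,5}  [accepting]
'b' @ 5: {3,4}
final: {3,4}; accept 1 not in set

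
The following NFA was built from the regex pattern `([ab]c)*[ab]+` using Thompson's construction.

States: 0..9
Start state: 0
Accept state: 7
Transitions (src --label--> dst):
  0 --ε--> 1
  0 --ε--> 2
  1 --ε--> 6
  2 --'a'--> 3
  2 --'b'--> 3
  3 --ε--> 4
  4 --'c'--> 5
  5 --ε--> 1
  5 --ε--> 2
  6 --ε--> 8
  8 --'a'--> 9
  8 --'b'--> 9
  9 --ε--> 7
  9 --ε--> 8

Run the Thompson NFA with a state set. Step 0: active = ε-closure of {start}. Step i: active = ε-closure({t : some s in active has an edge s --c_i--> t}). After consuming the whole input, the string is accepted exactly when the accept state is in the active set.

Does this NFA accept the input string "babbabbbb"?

S₀ = ε-closure({0}) = {0,1,2,6,8}
'b' @ 1: {3,4,7,8,9}  ✓accept
'a' @ 2: {7,8,9}  ✓accept
'b' @ 3: {7,8,9}  ✓accept
'b' @ 4: {7,8,9}  ✓accept
'a' @ 5: {7,8,9}  ✓accept
'b' @ 6: {7,8,9}  ✓accept
'b' @ 7: {7,8,9}  ✓accept
'b' @ 8: {7,8,9}  ✓accept
'b' @ 9: {7,8,9}  ✓accept
after full input: {7,8,9}  (accept=7 in)

Answer: ACCEPT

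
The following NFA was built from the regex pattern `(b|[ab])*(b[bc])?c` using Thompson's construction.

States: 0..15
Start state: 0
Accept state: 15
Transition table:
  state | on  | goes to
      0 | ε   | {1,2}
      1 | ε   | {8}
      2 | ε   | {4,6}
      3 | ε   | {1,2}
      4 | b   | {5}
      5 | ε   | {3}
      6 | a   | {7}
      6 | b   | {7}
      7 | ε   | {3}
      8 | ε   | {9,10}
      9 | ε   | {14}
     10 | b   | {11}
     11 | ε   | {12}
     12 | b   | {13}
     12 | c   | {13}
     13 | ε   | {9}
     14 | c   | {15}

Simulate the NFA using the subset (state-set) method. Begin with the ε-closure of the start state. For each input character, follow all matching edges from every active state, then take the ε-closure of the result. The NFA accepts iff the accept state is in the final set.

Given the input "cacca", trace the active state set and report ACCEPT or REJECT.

Answer: REJECT

Derivation:
S₀ = ε-closure({0}) = {0,1,2,4,6,8,9,10,14}
'c' @ 1: {15}  [accepting]
'a' @ 2: {}  — dead — no transitions
rest 'cca' ignored (set empty)
end set {} — state 15 not in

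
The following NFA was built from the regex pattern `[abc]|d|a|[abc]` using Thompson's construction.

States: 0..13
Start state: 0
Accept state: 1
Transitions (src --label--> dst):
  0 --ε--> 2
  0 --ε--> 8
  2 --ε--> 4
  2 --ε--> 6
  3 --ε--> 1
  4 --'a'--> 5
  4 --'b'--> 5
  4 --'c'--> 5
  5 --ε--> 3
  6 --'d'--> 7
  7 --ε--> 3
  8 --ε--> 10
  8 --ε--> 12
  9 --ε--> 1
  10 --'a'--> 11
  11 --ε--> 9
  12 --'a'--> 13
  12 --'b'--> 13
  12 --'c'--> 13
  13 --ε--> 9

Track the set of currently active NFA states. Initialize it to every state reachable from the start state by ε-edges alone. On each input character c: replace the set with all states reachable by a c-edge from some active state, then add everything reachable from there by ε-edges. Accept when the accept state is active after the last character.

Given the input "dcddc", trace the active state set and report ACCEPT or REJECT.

start: ε-closure({0}) = {0,2,4,6,8,10,12}
'd' @ 1: {1,3,7}  [accepting]
'c' @ 2: {}  — state set empty
rest 'ddc' ignored (set empty)
final: {}; accept 1 not in set

Answer: REJECT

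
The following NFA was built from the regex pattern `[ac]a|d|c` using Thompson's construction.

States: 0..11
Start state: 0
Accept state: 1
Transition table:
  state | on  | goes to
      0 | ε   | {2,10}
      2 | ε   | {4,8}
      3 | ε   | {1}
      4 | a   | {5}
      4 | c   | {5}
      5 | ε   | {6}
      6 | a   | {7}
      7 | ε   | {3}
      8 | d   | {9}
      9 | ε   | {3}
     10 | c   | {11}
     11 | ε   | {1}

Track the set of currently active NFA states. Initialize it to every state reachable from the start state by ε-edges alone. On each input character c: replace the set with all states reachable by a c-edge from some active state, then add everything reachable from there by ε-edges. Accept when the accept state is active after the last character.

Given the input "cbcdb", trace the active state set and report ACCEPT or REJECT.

S₀ = ε-closure({0}) = {0,2,4,8,10}
'c' @ 1: {1,5,6,11}  ✓accept
'b' @ 2: {}  — state set empty
rest 'cdb' ignored (set empty)
end set {} — state 1 not in

Answer: REJECT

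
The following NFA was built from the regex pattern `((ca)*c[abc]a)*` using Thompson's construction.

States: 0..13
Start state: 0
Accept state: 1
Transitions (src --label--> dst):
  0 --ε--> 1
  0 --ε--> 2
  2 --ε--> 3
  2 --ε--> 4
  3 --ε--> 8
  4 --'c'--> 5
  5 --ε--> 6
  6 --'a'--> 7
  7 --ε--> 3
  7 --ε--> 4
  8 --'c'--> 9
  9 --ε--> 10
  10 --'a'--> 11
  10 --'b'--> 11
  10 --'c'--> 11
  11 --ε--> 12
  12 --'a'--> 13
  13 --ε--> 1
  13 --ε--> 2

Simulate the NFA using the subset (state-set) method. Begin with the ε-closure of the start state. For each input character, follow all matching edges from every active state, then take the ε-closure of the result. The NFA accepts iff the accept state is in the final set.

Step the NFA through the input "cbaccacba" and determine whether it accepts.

Answer: ACCEPT

Steps:
initial (ε-close {0}): {0,1,2,3,4,8}
'c' @ 1: {5,6,9,10}
'b' @ 2: {11,12}
'a' @ 3: {1,2,3,4,8,13}  ✓accept
'c' @ 4: {5,6,9,10}
'c' @ 5: {11,12}
'a' @ 6: {1,2,3,4,8,13}  ✓accept
'c' @ 7: {5,6,9,10}
'b' @ 8: {11,12}
'a' @ 9: {1,2,3,4,8,13}  ✓accept
end set {1,2,3,4,8,13} — state 1 in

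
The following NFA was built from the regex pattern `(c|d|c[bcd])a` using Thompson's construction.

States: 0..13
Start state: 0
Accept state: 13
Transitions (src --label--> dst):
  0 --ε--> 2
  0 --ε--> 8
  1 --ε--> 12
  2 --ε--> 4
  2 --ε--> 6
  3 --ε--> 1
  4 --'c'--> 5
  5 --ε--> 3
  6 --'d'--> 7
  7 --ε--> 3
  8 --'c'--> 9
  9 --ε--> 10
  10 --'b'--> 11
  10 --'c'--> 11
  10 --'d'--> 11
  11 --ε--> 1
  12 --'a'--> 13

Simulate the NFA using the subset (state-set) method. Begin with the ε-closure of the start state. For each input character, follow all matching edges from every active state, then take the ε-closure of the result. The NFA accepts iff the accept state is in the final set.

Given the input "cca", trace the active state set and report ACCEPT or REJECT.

Answer: ACCEPT

Trace:
initial (ε-close {0}): {0,2,4,6,8}
'c' @ 1: {1,3,5,9,10,12}
'c' @ 2: {1,11,12}
'a' @ 3: {13}  (accept∈set)
end set {13} — state 13 in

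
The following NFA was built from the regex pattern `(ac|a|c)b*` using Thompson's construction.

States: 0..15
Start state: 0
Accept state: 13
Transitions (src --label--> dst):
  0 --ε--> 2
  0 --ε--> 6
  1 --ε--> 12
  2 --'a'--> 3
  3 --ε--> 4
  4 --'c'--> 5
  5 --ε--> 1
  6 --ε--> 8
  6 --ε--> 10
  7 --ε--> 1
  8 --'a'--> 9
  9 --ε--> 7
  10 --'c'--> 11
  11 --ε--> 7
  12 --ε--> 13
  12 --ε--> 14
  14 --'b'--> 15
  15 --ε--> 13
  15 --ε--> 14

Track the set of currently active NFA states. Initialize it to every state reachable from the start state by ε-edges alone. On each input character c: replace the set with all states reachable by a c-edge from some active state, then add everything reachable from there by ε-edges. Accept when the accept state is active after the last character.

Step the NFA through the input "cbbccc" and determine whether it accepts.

Answer: REJECT

Derivation:
initial (ε-close {0}): {0,2,6,8,10}
'c' @ 1: {1,7,11,12,13,14}  ✓accept
'b' @ 2: {13,14,15}  ✓accept
'b' @ 3: {13,14,15}  ✓accept
'c' @ 4: {}  — no active states
rest 'cc' ignored (set empty)
final: {}; accept 13 not in set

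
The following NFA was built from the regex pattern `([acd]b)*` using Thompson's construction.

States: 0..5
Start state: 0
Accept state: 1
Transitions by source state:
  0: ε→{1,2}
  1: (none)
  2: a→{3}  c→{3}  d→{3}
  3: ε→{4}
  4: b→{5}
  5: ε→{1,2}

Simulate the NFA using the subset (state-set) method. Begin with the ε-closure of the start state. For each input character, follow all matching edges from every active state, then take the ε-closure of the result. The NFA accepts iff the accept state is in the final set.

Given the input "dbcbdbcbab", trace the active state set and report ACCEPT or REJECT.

initial (ε-close {0}): {0,1,2}
'd' @ 1: {3,4}
'b' @ 2: {1,2,5}  (accept∈set)
'c' @ 3: {3,4}
'b' @ 4: {1,2,5}  (accept∈set)
'd' @ 5: {3,4}
'b' @ 6: {1,2,5}  (accept∈set)
'c' @ 7: {3,4}
'b' @ 8: {1,2,5}  (accept∈set)
'a' @ 9: {3,4}
'b' @ 10: {1,2,5}  (accept∈set)
after full input: {1,2,5}  (accept=1 in)

Answer: ACCEPT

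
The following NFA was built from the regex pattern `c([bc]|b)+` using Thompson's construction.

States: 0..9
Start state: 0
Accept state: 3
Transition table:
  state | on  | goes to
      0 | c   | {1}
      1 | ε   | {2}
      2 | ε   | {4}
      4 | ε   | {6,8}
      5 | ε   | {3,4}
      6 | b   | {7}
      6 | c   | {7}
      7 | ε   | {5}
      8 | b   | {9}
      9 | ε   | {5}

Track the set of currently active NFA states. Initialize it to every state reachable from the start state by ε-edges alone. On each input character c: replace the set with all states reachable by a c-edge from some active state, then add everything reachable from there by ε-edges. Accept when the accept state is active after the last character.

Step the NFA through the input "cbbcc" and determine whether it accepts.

Answer: ACCEPT

Trace:
initial (ε-close {0}): {0}
'c' @ 1: {1,2,4,6,8}
'b' @ 2: {3,4,5,6,7,8,9}  ✓accept
'b' @ 3: {3,4,5,6,7,8,9}  ✓accept
'c' @ 4: {3,4,5,6,7,8}  ✓accept
'c' @ 5: {3,4,5,6,7,8}  ✓accept
end set {3,4,5,6,7,8} — state 3 in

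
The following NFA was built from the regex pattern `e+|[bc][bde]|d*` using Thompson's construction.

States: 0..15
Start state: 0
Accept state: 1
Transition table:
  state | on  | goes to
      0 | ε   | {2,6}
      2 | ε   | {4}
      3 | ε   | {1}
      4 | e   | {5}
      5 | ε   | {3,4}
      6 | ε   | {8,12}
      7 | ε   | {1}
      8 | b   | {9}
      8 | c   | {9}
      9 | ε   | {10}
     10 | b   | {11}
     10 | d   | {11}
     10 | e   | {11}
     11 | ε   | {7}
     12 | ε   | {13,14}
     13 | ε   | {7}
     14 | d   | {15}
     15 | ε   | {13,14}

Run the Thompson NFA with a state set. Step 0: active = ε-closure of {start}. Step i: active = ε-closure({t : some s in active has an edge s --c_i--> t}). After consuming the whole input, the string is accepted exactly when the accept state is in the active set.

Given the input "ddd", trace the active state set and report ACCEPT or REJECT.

start: ε-closure({0}) = {0,1,2,4,6,7,8,12,13,14}
'd' @ 1: {1,7,13,14,15}  ✓accept
'd' @ 2: {1,7,13,14,15}  ✓accept
'd' @ 3: {1,7,13,14,15}  ✓accept
after full input: {1,7,13,14,15}  (accept=1 in)

Answer: ACCEPT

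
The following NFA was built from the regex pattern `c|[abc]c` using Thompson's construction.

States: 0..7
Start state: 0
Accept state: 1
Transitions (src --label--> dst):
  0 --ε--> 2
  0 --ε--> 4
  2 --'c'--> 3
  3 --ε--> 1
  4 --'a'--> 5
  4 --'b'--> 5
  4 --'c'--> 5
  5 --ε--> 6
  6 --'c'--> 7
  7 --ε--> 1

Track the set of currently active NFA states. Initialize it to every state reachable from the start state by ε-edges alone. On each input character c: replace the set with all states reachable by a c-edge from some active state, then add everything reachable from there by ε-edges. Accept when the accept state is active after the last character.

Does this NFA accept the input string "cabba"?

Answer: REJECT

Steps:
S₀ = ε-closure({0}) = {0,2,4}
'c' @ 1: {1,3,5,6}  ✓accept
'a' @ 2: {}  — no active states
rest 'bba' ignored (set empty)
after full input: {}  (accept=1 not in)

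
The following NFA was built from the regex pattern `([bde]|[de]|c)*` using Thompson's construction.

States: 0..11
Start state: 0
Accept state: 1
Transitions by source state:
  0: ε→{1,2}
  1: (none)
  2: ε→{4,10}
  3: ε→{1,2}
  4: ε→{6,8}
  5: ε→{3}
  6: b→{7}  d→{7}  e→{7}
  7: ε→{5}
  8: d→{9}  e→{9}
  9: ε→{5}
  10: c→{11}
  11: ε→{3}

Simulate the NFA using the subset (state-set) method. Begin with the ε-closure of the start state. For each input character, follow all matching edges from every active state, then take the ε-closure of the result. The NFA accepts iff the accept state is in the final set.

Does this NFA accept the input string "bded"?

Answer: ACCEPT

Trace:
initial (ε-close {0}): {0,1,2,4,6,8,10}
'b' @ 1: {1,2,3,4,5,6,7,8,10}  (accept∈set)
'd' @ 2: {1,2,3,4,5,6,7,8,9,10}  (accept∈set)
'e' @ 3: {1,2,3,4,5,6,7,8,9,10}  (accept∈set)
'd' @ 4: {1,2,3,4,5,6,7,8,9,10}  (accept∈set)
final: {1,2,3,4,5,6,7,8,9,10}; accept 1 in set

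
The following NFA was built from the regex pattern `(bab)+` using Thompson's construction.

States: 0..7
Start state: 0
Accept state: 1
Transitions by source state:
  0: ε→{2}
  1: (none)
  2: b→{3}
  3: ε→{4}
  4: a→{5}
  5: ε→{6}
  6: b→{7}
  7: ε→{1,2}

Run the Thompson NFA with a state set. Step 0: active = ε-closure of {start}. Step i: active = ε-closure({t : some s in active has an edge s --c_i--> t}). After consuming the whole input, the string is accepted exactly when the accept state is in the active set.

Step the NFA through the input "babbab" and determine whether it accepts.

S₀ = ε-closure({0}) = {0,2}
'b' @ 1: {3,4}
'a' @ 2: {5,6}
'b' @ 3: {1,2,7}  (accept∈set)
'b' @ 4: {3,4}
'a' @ 5: {5,6}
'b' @ 6: {1,2,7}  (accept∈set)
end set {1,2,7} — state 1 in

Answer: ACCEPT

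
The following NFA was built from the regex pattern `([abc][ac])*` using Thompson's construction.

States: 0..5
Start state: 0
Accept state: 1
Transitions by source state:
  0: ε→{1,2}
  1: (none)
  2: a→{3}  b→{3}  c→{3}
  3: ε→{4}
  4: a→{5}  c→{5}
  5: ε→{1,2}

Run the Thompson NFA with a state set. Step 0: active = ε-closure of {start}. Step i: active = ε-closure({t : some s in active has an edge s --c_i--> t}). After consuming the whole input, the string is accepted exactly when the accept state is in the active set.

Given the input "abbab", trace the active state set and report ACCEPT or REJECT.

Answer: REJECT

Trace:
S₀ = ε-closure({0}) = {0,1,2}
'a' @ 1: {3,4}
'b' @ 2: {}  — no active states
rest 'bab' ignored (set empty)
end set {} — state 1 not in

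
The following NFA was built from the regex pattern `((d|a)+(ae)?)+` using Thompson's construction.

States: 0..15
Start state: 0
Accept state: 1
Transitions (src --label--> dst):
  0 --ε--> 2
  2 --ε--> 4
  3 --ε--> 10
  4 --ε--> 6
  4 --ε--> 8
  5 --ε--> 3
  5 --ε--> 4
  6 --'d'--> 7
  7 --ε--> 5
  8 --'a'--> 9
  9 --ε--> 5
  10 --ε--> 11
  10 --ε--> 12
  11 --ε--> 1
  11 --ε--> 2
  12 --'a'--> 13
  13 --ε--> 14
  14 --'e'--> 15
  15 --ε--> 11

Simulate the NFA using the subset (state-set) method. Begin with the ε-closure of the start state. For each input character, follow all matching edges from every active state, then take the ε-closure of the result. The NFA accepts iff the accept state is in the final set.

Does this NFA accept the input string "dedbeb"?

initial (ε-close {0}): {0,2,4,6,8}
'd' @ 1: {1,2,3,4,5,6,7,8,10,11,12}  (accept∈set)
'e' @ 2: {}  — dead — no transitions
rest 'dbeb' ignored (set empty)
after full input: {}  (accept=1 not in)

Answer: REJECT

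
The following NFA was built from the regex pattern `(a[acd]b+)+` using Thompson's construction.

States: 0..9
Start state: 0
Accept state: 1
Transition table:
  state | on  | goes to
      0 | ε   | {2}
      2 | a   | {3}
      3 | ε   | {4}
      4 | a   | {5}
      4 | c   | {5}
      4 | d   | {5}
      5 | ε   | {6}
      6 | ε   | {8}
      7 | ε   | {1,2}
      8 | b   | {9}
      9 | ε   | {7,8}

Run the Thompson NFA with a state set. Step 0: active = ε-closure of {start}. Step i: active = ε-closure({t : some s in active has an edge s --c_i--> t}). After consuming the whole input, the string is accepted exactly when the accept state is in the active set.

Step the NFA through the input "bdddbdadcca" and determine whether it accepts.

start: ε-closure({0}) = {0,2}
'b' @ 1: {}  — no active states
rest 'dddbdadcca' ignored (set empty)
after full input: {}  (accept=1 not in)

Answer: REJECT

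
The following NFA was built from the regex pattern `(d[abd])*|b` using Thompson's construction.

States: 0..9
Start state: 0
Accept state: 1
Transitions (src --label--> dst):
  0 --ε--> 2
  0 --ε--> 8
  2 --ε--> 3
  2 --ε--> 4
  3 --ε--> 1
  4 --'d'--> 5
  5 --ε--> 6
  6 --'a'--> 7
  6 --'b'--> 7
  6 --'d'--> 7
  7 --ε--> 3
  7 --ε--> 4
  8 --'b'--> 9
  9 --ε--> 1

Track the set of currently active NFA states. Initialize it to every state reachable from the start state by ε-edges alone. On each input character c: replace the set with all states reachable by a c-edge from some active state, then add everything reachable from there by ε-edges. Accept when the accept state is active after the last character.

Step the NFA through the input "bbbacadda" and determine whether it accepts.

initial (ε-close {0}): {0,1,2,3,4,8}
'b' @ 1: {1,9}  [accepting]
'b' @ 2: {}  — dead — no transitions
rest 'bacadda' ignored (set empty)
after full input: {}  (accept=1 not in)

Answer: REJECT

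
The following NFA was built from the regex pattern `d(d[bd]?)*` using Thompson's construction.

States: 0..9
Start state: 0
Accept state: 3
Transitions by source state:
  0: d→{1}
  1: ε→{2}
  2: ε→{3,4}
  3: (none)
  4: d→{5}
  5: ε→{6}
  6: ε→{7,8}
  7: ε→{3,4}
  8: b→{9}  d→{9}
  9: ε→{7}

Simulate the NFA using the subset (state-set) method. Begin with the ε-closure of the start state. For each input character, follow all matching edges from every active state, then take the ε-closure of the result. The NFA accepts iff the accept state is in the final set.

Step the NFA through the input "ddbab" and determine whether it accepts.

Answer: REJECT

Steps:
start: ε-closure({0}) = {0}
'd' @ 1: {1,2,3,4}  [accepting]
'd' @ 2: {3,4,5,6,7,8}  [accepting]
'b' @ 3: {3,4,7,9}  [accepting]
'a' @ 4: {}  — no active states
rest 'b' ignored (set empty)
after full input: {}  (accept=3 not in)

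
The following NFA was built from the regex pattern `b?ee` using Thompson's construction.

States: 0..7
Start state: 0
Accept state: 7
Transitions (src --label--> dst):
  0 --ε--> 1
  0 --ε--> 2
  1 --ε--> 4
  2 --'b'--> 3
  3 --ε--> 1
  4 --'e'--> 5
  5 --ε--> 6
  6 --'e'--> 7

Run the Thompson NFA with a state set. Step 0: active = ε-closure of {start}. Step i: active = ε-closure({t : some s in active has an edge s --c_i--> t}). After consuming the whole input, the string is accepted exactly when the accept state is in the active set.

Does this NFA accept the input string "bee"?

start: ε-closure({0}) = {0,1,2,4}
'b' @ 1: {1,3,4}
'e' @ 2: {5,6}
'e' @ 3: {7}  ✓accept
final: {7}; accept 7 in set

Answer: ACCEPT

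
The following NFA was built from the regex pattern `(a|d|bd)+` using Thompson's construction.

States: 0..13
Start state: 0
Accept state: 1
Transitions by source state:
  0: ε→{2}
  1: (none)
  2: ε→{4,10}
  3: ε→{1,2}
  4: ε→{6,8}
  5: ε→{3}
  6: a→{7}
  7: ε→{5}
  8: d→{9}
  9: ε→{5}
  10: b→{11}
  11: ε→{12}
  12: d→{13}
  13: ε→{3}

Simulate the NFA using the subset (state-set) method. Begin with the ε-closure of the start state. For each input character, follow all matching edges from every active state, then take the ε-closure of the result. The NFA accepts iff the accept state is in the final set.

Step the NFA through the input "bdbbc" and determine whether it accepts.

Answer: REJECT

Steps:
start: ε-closure({0}) = {0,2,4,6,8,10}
'b' @ 1: {11,12}
'd' @ 2: {1,2,3,4,6,8,10,13}  (accept∈set)
'b' @ 3: {11,12}
'b' @ 4: {}  — state set empty
rest 'c' ignored (set empty)
final: {}; accept 1 not in set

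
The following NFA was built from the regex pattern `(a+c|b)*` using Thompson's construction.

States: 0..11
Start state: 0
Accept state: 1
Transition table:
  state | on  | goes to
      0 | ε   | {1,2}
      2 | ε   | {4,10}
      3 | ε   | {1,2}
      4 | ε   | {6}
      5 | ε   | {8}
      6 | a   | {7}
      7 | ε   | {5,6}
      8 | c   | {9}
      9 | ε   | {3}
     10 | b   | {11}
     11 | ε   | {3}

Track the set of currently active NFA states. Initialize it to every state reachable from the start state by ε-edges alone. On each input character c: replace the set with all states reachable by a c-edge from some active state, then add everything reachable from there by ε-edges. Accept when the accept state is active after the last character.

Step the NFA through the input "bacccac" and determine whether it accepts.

initial (ε-close {0}): {0,1,2,4,6,10}
'b' @ 1: {1,2,3,4,6,10,11}  [accepting]
'a' @ 2: {5,6,7,8}
'c' @ 3: {1,2,3,4,6,9,10}  [accepting]
'c' @ 4: {}  — no active states
rest 'cac' ignored (set empty)
end set {} — state 1 not in

Answer: REJECT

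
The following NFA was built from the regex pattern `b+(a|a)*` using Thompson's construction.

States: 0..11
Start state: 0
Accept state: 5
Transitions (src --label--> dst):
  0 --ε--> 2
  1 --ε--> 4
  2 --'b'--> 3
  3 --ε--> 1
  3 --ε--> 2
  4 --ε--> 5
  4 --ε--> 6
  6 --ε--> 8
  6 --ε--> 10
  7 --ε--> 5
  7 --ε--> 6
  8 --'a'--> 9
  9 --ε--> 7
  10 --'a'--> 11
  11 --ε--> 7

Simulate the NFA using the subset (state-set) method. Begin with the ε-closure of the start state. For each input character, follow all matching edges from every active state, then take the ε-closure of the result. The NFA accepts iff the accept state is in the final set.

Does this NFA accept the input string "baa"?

initial (ε-close {0}): {0,2}
'b' @ 1: {1,2,3,4,5,6,8,10}  [accepting]
'a' @ 2: {5,6,7,8,9,10,11}  [accepting]
'a' @ 3: {5,6,7,8,9,10,11}  [accepting]
end set {5,6,7,8,9,10,11} — state 5 in

Answer: ACCEPT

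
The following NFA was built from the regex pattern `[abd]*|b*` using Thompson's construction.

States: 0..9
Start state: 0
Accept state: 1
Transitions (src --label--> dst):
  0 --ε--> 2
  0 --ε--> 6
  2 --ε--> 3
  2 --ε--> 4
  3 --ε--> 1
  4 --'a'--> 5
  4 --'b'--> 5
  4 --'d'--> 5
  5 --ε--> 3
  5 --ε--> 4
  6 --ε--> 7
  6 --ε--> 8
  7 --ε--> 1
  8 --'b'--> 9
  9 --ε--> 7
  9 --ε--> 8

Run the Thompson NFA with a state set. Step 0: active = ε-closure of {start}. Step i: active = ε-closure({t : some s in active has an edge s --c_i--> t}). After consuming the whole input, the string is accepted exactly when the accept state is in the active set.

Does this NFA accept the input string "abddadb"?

initial (ε-close {0}): {0,1,2,3,4,6,7,8}
'a' @ 1: {1,3,4,5}  ✓accept
'b' @ 2: {1,3,4,5}  ✓accept
'd' @ 3: {1,3,4,5}  ✓accept
'd' @ 4: {1,3,4,5}  ✓accept
'a' @ 5: {1,3,4,5}  ✓accept
'd' @ 6: {1,3,4,5}  ✓accept
'b' @ 7: {1,3,4,5}  ✓accept
end set {1,3,4,5} — state 1 in

Answer: ACCEPT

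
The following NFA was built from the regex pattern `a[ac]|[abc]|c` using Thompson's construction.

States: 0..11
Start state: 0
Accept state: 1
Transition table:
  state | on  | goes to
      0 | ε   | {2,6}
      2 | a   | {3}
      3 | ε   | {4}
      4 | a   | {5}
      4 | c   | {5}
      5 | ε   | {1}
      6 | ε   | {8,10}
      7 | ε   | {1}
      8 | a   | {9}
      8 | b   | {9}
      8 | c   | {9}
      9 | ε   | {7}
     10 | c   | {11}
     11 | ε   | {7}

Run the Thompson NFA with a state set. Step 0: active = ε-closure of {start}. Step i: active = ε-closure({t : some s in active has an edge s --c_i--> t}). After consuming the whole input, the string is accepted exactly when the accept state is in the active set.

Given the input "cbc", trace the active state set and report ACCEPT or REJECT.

start: ε-closure({0}) = {0,2,6,8,10}
'c' @ 1: {1,7,9,11}  (accept∈set)
'b' @ 2: {}  — dead — no transitions
rest 'c' ignored (set empty)
after full input: {}  (accept=1 not in)

Answer: REJECT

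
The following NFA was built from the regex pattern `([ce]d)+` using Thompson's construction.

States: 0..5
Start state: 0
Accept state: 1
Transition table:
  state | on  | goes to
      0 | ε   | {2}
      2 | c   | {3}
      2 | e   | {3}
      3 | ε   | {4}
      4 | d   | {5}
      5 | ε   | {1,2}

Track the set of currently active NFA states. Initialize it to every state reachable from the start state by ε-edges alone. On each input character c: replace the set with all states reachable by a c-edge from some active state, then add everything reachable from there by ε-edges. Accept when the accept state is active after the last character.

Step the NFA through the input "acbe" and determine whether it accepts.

Answer: REJECT

Derivation:
start: ε-closure({0}) = {0,2}
'a' @ 1: {}  — dead — no transitions
rest 'cbe' ignored (set empty)
final: {}; accept 1 not in set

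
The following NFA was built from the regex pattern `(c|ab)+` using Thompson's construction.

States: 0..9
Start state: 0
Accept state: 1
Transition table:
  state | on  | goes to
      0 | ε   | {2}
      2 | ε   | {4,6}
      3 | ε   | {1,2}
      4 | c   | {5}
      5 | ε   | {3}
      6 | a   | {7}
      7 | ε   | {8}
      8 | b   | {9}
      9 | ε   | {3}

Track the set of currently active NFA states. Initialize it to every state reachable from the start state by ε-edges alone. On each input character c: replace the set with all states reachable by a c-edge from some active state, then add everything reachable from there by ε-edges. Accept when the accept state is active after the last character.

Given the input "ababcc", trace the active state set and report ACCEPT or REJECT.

Answer: ACCEPT

Steps:
initial (ε-close {0}): {0,2,4,6}
'a' @ 1: {7,8}
'b' @ 2: {1,2,3,4,6,9}  ✓accept
'a' @ 3: {7,8}
'b' @ 4: {1,2,3,4,6,9}  ✓accept
'c' @ 5: {1,2,3,4,5,6}  ✓accept
'c' @ 6: {1,2,3,4,5,6}  ✓accept
final: {1,2,3,4,5,6}; accept 1 in set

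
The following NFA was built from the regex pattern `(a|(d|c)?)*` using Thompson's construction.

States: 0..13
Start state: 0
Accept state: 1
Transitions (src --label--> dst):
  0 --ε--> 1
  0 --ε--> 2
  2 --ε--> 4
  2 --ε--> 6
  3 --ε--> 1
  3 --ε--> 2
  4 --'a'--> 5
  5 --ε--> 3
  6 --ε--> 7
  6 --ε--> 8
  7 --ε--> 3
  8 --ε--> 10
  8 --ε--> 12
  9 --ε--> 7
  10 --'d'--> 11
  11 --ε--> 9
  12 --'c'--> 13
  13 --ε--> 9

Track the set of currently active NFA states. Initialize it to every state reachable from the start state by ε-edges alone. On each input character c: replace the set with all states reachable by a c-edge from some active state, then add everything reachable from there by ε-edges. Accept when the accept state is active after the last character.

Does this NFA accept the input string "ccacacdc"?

Answer: ACCEPT

Steps:
initial (ε-close {0}): {0,1,2,3,4,6,7,8,10,12}
'c' @ 1: {1,2,3,4,6,7,8,9,10,12,13}  ✓accept
'c' @ 2: {1,2,3,4,6,7,8,9,10,12,13}  ✓accept
'a' @ 3: {1,2,3,4,5,6,7,8,10,12}  ✓accept
'c' @ 4: {1,2,3,4,6,7,8,9,10,12,13}  ✓accept
'a' @ 5: {1,2,3,4,5,6,7,8,10,12}  ✓accept
'c' @ 6: {1,2,3,4,6,7,8,9,10,12,13}  ✓accept
'd' @ 7: {1,2,3,4,6,7,8,9,10,11,12}  ✓accept
'c' @ 8: {1,2,3,4,6,7,8,9,10,12,13}  ✓accept
after full input: {1,2,3,4,6,7,8,9,10,12,13}  (accept=1 in)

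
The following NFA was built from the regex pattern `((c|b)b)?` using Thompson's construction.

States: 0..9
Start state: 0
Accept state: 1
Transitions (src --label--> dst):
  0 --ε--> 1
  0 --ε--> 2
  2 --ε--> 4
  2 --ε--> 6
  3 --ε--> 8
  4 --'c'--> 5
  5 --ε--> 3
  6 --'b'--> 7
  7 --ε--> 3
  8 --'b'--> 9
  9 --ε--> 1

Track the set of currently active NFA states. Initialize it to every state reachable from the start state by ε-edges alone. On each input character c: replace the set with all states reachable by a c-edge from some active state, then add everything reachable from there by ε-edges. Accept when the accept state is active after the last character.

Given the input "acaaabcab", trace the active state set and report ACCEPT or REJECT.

initial (ε-close {0}): {0,1,2,4,6}
'a' @ 1: {}  — no active states
rest 'caaabcab' ignored (set empty)
end set {} — state 1 not in

Answer: REJECT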